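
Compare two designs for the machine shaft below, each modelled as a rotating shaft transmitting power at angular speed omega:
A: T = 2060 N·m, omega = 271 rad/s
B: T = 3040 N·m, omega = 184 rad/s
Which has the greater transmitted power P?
Model: a rotating shaft transmitting power at angular speed omega, so P = T·omega (SI units).
  A: P = 2060 × 271 = 558300 W = 558.3 kW
  B: P = 3040 × 184 = 559400 W = 559.4 kW
559.4 kW > 558.3 kW, so B is larger.
Final answer: B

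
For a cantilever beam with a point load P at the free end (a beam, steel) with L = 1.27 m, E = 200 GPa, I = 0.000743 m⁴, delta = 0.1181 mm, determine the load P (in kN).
Model: a cantilever beam with a point load P at the free end, so delta = (P·L^3) / (3·E·I).
Solve for P: P = (3·delta·E·I) / L^3.
Convert to SI units:
  E = 200 GPa = 2 × 10¹¹ Pa
  delta = 0.1181 mm = 0.0001181 m
Substitute:
  P = (3 × 0.0001181 × (2 × 10¹¹) × 0.000743) / 1.27^3
  P = 25700 N
Convert: P = 25700 N = 25.7 kN
Final answer: P = 25.7 kN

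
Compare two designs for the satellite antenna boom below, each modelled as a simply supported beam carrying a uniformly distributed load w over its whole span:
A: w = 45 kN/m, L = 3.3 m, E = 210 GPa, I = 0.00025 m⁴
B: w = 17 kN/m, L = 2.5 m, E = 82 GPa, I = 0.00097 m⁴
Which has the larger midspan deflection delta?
Model: a simply supported beam carrying a uniformly distributed load w over its whole span, so delta = (5·w·L^4) / (384·E·I) (SI units).
  A: delta = (5 × 45000 × 3.3^4) / (384 × (2.1 × 10¹¹) × 0.00025) = 0.001324 m = 1.324 mm
  B: delta = (5 × 17000 × 2.5^4) / (384 × (8.2 × 10¹⁰) × 0.00097) = 0.0001087 m = 0.1087 mm
1.324 mm > 0.1087 mm, so A is larger.
Final answer: A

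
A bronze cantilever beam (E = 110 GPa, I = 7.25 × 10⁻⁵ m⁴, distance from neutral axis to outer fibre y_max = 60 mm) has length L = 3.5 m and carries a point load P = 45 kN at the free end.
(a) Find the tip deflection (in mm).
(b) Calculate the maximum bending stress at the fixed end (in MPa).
(a) Tip deflection of a cantilever with an end point load: δ = P·L^3 / (3·E·I). Convert P = 45 kN = 45000 N, E = 110 GPa = 1.1 × 10¹¹ Pa.
  δ = (45000 × 3.5^3) / (3 × (1.1 × 10¹¹) × (7.25 × 10⁻⁵)) = 0.08064 m = 80.64 mm
(b) Maximum bending moment at the fixed end: M = P·L = 45000 × 3.5 = 157500 N·m. Convert y_max = 60 mm = 0.06 m.
  σ = M·y_max / I = (157500 × 0.06) / (7.25 × 10⁻⁵) = 1.303 × 10⁸ Pa = 130.3 MPa
Final answer: (a) δ = 80.64 mm, (b) σ = 130.3 MPa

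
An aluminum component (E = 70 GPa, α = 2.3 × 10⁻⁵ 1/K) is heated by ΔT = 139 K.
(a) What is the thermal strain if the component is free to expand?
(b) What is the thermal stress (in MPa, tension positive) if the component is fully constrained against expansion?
(a) Free thermal strain ε_th = α·ΔT = (2.3 × 10⁻⁵) × 139 = 0.003197
(b) Fully constrained, the expansion is suppressed, so σ = -E·α·ΔT. Convert E = 70 GPa = 7 × 10¹⁰ Pa.
  σ = -(7 × 10¹⁰) × (2.3 × 10⁻⁵) × 139 = -2.238 × 10⁸ Pa = -223.8 MPa (compressive)
Final answer: (a) ε_th = 0.003197, (b) σ = -223.8 MPa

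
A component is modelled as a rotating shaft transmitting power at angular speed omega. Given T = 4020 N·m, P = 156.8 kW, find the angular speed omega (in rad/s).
Model: a rotating shaft transmitting power at angular speed omega, so P = T·omega.
Solve for omega: omega = P / T.
Convert to SI units:
  P = 156.8 kW = 156800 W
Substitute:
  omega = 156800 / 4020
  omega = 39 rad/s
Final answer: omega = 39 rad/s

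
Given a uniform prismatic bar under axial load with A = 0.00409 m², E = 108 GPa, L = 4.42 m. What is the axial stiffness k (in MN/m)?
Model: a uniform prismatic bar under axial load, so k = (A·E) / L.
Convert to SI units:
  E = 108 GPa = 1.08 × 10¹¹ Pa
Substitute:
  k = (0.00409 × (1.08 × 10¹¹)) / 4.42
  k = 9.994 × 10⁷ N/m
Convert: k = 9.994 × 10⁷ N/m = 99.94 MN/m
Final answer: k = 99.94 MN/m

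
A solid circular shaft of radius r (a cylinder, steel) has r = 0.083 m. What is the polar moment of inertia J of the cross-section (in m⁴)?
Model: a solid circular shaft of radius r, so J = (π·r^4) / 2.
Substitute:
  J = (π × 0.083^4) / 2
  J = 7.455 × 10⁻⁵ m⁴
Final answer: J = 7.455 × 10⁻⁵ m⁴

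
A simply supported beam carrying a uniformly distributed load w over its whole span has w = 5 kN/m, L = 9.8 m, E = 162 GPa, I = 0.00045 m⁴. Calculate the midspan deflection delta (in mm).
Model: a simply supported beam carrying a uniformly distributed load w over its whole span, so delta = (5·w·L^4) / (384·E·I).
Convert to SI units:
  w = 5 kN/m = 5000 N/m
  E = 162 GPa = 1.62 × 10¹¹ Pa
Substitute:
  delta = (5 × 5000 × 9.8^4) / (384 × (1.62 × 10¹¹) × 0.00045)
  delta = 0.008237 m
Convert: delta = 0.008237 m = 8.237 mm
Final answer: delta = 8.237 mm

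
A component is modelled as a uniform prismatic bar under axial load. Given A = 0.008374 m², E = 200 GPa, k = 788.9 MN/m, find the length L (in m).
Model: a uniform prismatic bar under axial load, so k = (A·E) / L.
Solve for L: L = (A·E) / k.
Convert to SI units:
  E = 200 GPa = 2 × 10¹¹ Pa
  k = 788.9 MN/m = 7.889 × 10⁸ N/m
Substitute:
  L = (0.008374 × (2 × 10¹¹)) / (7.889 × 10⁸)
  L = 2.123 m
Final answer: L = 2.123 m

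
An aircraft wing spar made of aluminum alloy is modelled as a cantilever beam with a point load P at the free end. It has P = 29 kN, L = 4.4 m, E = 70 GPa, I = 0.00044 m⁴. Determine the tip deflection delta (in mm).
Model: a cantilever beam with a point load P at the free end, so delta = (P·L^3) / (3·E·I).
Convert to SI units:
  P = 29 kN = 29000 N
  E = 70 GPa = 7 × 10¹⁰ Pa
Substitute:
  delta = (29000 × 4.4^3) / (3 × (7 × 10¹⁰) × 0.00044)
  delta = 0.02674 m
Convert: delta = 0.02674 m = 26.74 mm
Final answer: delta = 26.74 mm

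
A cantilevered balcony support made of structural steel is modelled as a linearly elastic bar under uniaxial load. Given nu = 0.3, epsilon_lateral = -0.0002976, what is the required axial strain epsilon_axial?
Model: a linearly elastic bar under uniaxial load, so epsilon_lateral = -nu·epsilon_axial.
Solve for epsilon_axial: epsilon_axial = -epsilon_lateral / nu.
Substitute:
  epsilon_axial = -(-0.0002976) / 0.3
  epsilon_axial = 0.000992
Final answer: epsilon_axial = 0.000992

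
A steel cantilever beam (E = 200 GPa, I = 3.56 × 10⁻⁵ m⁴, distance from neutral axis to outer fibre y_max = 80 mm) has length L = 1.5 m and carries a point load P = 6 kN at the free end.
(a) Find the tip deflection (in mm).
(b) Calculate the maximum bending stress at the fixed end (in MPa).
(a) Tip deflection of a cantilever with an end point load: δ = P·L^3 / (3·E·I). Convert P = 6 kN = 6000 N, E = 200 GPa = 2 × 10¹¹ Pa.
  δ = (6000 × 1.5^3) / (3 × (2 × 10¹¹) × (3.56 × 10⁻⁵)) = 0.000948 m = 0.948 mm
(b) Maximum bending moment at the fixed end: M = P·L = 6000 × 1.5 = 9000 N·m. Convert y_max = 80 mm = 0.08 m.
  σ = M·y_max / I = (9000 × 0.08) / (3.56 × 10⁻⁵) = 2.022 × 10⁷ Pa = 20.22 MPa
Final answer: (a) δ = 0.948 mm, (b) σ = 20.22 MPa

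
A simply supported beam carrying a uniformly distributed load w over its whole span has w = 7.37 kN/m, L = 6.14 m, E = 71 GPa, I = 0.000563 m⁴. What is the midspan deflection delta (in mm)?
Model: a simply supported beam carrying a uniformly distributed load w over its whole span, so delta = (5·w·L^4) / (384·E·I).
Convert to SI units:
  w = 7.37 kN/m = 7370 N/m
  E = 71 GPa = 7.1 × 10¹⁰ Pa
Substitute:
  delta = (5 × 7370 × 6.14^4) / (384 × (7.1 × 10¹⁰) × 0.000563)
  delta = 0.003412 m
Convert: delta = 0.003412 m = 3.412 mm
Final answer: delta = 3.412 mm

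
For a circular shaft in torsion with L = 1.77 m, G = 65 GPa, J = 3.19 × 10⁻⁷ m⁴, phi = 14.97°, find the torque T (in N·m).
Model: a circular shaft in torsion, so phi = (T·L) / (G·J).
Solve for T: T = (phi·G·J) / L.
Convert to SI units:
  G = 65 GPa = 6.5 × 10¹⁰ Pa
  phi = 14.97° = 0.2613 rad
Substitute:
  T = (0.2613 × (6.5 × 10¹⁰) × (3.19 × 10⁻⁷)) / 1.77
  T = 3061 N·m
Final answer: T = 3061 N·m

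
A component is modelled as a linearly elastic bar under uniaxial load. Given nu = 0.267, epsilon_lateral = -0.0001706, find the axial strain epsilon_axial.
Model: a linearly elastic bar under uniaxial load, so epsilon_lateral = -nu·epsilon_axial.
Solve for epsilon_axial: epsilon_axial = -epsilon_lateral / nu.
Substitute:
  epsilon_axial = -(-0.0001706) / 0.267
  epsilon_axial = 0.000639
Final answer: epsilon_axial = 0.000639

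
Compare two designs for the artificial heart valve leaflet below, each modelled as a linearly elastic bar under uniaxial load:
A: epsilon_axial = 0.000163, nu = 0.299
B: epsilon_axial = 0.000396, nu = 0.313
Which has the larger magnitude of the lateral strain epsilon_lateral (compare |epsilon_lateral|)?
Model: a linearly elastic bar under uniaxial load, so epsilon_lateral = -nu·epsilon_axial (SI units).
  A: epsilon_lateral = -(0.299 × 0.000163) = -4.874 × 10⁻⁵
  B: epsilon_lateral = -(0.313 × 0.000396) = -0.0001239
|epsilon_lateral|: A = 4.874 × 10⁻⁵, B = 0.0001239, so B is larger in magnitude.
Final answer: B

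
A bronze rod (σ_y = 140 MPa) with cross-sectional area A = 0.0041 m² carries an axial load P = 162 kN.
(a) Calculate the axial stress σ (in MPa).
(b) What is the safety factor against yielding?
(a) Axial stress σ = P/A. Convert P = 162 kN = 162000 N.
  σ = 162000 / 0.0041 = 3.951 × 10⁷ Pa = 39.51 MPa
(b) Safety factor SF = σ_y/σ = 140 / 39.51 = 3.543
Final answer: (a) σ = 39.51 MPa, (b) SF = 3.543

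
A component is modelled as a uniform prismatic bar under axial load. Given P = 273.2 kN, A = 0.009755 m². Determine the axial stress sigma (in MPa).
Model: a uniform prismatic bar under axial load, so sigma = P / A.
Convert to SI units:
  P = 273.2 kN = 273200 N
Substitute:
  sigma = 273200 / 0.009755
  sigma = 2.801 × 10⁷ Pa
Convert: sigma = 2.801 × 10⁷ Pa = 28.01 MPa
Final answer: sigma = 28.01 MPa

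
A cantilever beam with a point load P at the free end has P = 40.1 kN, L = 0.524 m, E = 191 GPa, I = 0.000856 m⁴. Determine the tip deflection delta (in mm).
Model: a cantilever beam with a point load P at the free end, so delta = (P·L^3) / (3·E·I).
Convert to SI units:
  P = 40.1 kN = 40100 N
  E = 191 GPa = 1.91 × 10¹¹ Pa
Substitute:
  delta = (40100 × 0.524^3) / (3 × (1.91 × 10¹¹) × 0.000856)
  delta = 1.176 × 10⁻⁵ m
Convert: delta = 1.176 × 10⁻⁵ m = 0.01176 mm
Final answer: delta = 0.01176 mm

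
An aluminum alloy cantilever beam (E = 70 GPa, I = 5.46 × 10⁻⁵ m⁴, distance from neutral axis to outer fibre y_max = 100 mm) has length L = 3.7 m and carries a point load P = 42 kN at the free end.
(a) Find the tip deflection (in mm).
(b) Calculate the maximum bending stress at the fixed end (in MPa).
(a) Tip deflection of a cantilever with an end point load: δ = P·L^3 / (3·E·I). Convert P = 42 kN = 42000 N, E = 70 GPa = 7 × 10¹⁰ Pa.
  δ = (42000 × 3.7^3) / (3 × (7 × 10¹⁰) × (5.46 × 10⁻⁵)) = 0.1855 m = 185.5 mm
(b) Maximum bending moment at the fixed end: M = P·L = 42000 × 3.7 = 155400 N·m. Convert y_max = 100 mm = 0.1 m.
  σ = M·y_max / I = (155400 × 0.1) / (5.46 × 10⁻⁵) = 2.846 × 10⁸ Pa = 284.6 MPa
Final answer: (a) δ = 185.5 mm, (b) σ = 284.6 MPa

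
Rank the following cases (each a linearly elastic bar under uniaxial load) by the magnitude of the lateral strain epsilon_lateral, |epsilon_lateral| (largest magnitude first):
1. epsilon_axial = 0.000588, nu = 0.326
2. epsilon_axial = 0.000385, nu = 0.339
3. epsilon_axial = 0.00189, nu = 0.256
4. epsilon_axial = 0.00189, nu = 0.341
Model: a linearly elastic bar under uniaxial load, so epsilon_lateral = -nu·epsilon_axial (SI units).
  Case 1: epsilon_lateral = -(0.326 × 0.000588) = -0.0001917
  Case 2: epsilon_lateral = -(0.339 × 0.000385) = -0.0001305
  Case 3: epsilon_lateral = -(0.256 × 0.00189) = -0.0004838
  Case 4: epsilon_lateral = -(0.341 × 0.00189) = -0.0006445
Ordering by |epsilon_lateral|: 0.0006445 (case 4) > 0.0004838 (case 3) > 0.0001917 (case 1) > 0.0001305 (case 2)
Final answer: 4, 3, 1, 2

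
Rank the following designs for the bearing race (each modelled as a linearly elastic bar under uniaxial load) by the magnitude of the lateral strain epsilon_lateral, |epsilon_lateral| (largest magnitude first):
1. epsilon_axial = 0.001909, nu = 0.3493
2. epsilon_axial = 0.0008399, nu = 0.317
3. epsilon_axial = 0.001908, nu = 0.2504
Model: a linearly elastic bar under uniaxial load, so epsilon_lateral = -nu·epsilon_axial (SI units).
  Case 1: epsilon_lateral = -(0.3493 × 0.001909) = -0.0006668
  Case 2: epsilon_lateral = -(0.317 × 0.0008399) = -0.0002662
  Case 3: epsilon_lateral = -(0.2504 × 0.001908) = -0.0004778
Ordering by |epsilon_lateral|: 0.0006668 (case 1) > 0.0004778 (case 3) > 0.0002662 (case 2)
Final answer: 1, 3, 2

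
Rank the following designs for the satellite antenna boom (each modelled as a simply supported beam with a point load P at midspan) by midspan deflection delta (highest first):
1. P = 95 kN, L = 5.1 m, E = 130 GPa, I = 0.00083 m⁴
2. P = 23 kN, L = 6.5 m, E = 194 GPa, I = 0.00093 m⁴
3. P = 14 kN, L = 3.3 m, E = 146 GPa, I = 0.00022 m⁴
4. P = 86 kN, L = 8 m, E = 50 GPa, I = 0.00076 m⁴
Model: a simply supported beam with a point load P at midspan, so delta = (P·L^3) / (48·E·I) (SI units).
  Case 1: delta = (95000 × 5.1^3) / (48 × (1.3 × 10¹¹) × 0.00083) = 0.002433 m = 2.433 mm
  Case 2: delta = (23000 × 6.5^3) / (48 × (1.94 × 10¹¹) × 0.00093) = 0.0007294 m = 0.7294 mm
  Case 3: delta = (14000 × 3.3^3) / (48 × (1.46 × 10¹¹) × 0.00022) = 0.0003263 m = 0.3263 mm
  Case 4: delta = (86000 × 8^3) / (48 × (5 × 10¹⁰) × 0.00076) = 0.02414 m = 24.14 mm
Ordering: 24.14 mm (case 4) > 2.433 mm (case 1) > 0.7294 mm (case 2) > 0.3263 mm (case 3)
Final answer: 4, 1, 2, 3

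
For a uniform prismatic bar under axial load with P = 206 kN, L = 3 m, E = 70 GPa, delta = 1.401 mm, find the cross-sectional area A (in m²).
Model: a uniform prismatic bar under axial load, so delta = (P·L) / (A·E).
Solve for A: A = (P·L) / (delta·E).
Convert to SI units:
  P = 206 kN = 206000 N
  E = 70 GPa = 7 × 10¹⁰ Pa
  delta = 1.401 mm = 0.001401 m
Substitute:
  A = (206000 × 3) / (0.001401 × (7 × 10¹⁰))
  A = 0.006302 m²
Final answer: A = 0.006302 m²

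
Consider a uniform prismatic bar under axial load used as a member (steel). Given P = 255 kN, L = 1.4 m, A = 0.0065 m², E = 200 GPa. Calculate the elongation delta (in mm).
Model: a uniform prismatic bar under axial load, so delta = (P·L) / (A·E).
Convert to SI units:
  P = 255 kN = 255000 N
  E = 200 GPa = 2 × 10¹¹ Pa
Substitute:
  delta = (255000 × 1.4) / (0.0065 × (2 × 10¹¹))
  delta = 0.0002746 m
Convert: delta = 0.0002746 m = 0.2746 mm
Final answer: delta = 0.2746 mm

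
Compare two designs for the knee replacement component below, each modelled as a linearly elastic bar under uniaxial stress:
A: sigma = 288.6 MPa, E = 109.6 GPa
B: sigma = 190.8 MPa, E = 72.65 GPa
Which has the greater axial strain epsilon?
Model: a linearly elastic bar under uniaxial stress, so epsilon = sigma / E (SI units).
  A: epsilon = (2.886 × 10⁸) / (1.096 × 10¹¹) = 0.002633
  B: epsilon = (1.908 × 10⁸) / (7.265 × 10¹⁰) = 0.002626
0.002633 > 0.002626, so A is larger.
Final answer: A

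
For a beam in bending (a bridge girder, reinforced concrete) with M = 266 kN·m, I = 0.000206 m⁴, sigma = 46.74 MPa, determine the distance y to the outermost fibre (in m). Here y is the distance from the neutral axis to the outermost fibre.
Model: a beam in bending, so sigma = (M·y) / I.
Solve for y: y = (sigma·I) / M.
Convert to SI units:
  M = 266 kN·m = 266000 N·m
  sigma = 46.74 MPa = 4.674 × 10⁷ Pa
Substitute:
  y = ((4.674 × 10⁷) × 0.000206) / 266000
  y = 0.0362 m
Final answer: y = 0.0362 m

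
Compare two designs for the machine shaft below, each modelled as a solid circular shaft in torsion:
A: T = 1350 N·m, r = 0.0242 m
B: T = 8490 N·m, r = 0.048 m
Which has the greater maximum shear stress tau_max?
Model: a solid circular shaft in torsion, so tau_max = (2·T) / (π·r^3) (SI units).
  A: tau_max = (2 × 1350) / (π × 0.0242^3) = 6.064 × 10⁷ Pa = 60.64 MPa
  B: tau_max = (2 × 8490) / (π × 0.048^3) = 4.887 × 10⁷ Pa = 48.87 MPa
60.64 MPa > 48.87 MPa, so A is larger.
Final answer: A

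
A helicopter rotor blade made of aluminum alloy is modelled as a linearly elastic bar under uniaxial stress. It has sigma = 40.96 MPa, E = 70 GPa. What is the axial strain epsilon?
Model: a linearly elastic bar under uniaxial stress, so epsilon = sigma / E.
Convert to SI units:
  sigma = 40.96 MPa = 4.096 × 10⁷ Pa
  E = 70 GPa = 7 × 10¹⁰ Pa
Substitute:
  epsilon = (4.096 × 10⁷) / (7 × 10¹⁰)
  epsilon = 0.0005851
Final answer: epsilon = 0.0005851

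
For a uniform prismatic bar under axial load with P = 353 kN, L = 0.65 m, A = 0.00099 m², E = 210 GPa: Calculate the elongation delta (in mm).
Model: a uniform prismatic bar under axial load, so delta = (P·L) / (A·E).
Convert to SI units:
  P = 353 kN = 353000 N
  E = 210 GPa = 2.1 × 10¹¹ Pa
Substitute:
  delta = (353000 × 0.65) / (0.00099 × (2.1 × 10¹¹))
  delta = 0.001104 m
Convert: delta = 0.001104 m = 1.104 mm
Final answer: delta = 1.104 mm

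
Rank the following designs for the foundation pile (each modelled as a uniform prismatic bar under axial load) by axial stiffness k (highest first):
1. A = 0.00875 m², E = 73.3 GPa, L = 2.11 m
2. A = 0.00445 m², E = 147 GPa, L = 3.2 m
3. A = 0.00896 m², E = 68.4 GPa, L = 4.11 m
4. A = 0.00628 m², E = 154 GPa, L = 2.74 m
Model: a uniform prismatic bar under axial load, so k = (A·E) / L (SI units).
  Case 1: k = (0.00875 × (7.33 × 10¹⁰)) / 2.11 = 3.04 × 10⁸ N/m = 304 MN/m
  Case 2: k = (0.00445 × (1.47 × 10¹¹)) / 3.2 = 2.044 × 10⁸ N/m = 204.4 MN/m
  Case 3: k = (0.00896 × (6.84 × 10¹⁰)) / 4.11 = 1.491 × 10⁸ N/m = 149.1 MN/m
  Case 4: k = (0.00628 × (1.54 × 10¹¹)) / 2.74 = 3.53 × 10⁸ N/m = 353 MN/m
Ordering: 353 MN/m (case 4) > 304 MN/m (case 1) > 204.4 MN/m (case 2) > 149.1 MN/m (case 3)
Final answer: 4, 1, 2, 3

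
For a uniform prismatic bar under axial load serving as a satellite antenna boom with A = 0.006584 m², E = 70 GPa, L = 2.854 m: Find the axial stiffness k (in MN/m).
Model: a uniform prismatic bar under axial load, so k = (A·E) / L.
Convert to SI units:
  E = 70 GPa = 7 × 10¹⁰ Pa
Substitute:
  k = (0.006584 × (7 × 10¹⁰)) / 2.854
  k = 1.615 × 10⁸ N/m
Convert: k = 1.615 × 10⁸ N/m = 161.5 MN/m
Final answer: k = 161.5 MN/m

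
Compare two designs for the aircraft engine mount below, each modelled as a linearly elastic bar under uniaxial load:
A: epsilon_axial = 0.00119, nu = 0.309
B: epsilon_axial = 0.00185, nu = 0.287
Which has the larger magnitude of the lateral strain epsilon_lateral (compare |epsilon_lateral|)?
Model: a linearly elastic bar under uniaxial load, so epsilon_lateral = -nu·epsilon_axial (SI units).
  A: epsilon_lateral = -(0.309 × 0.00119) = -0.0003677
  B: epsilon_lateral = -(0.287 × 0.00185) = -0.0005309
|epsilon_lateral|: A = 0.0003677, B = 0.0005309, so B is larger in magnitude.
Final answer: B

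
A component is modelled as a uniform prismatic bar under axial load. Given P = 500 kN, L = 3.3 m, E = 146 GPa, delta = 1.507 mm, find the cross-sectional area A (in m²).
Model: a uniform prismatic bar under axial load, so delta = (P·L) / (A·E).
Solve for A: A = (P·L) / (delta·E).
Convert to SI units:
  P = 500 kN = 500000 N
  E = 146 GPa = 1.46 × 10¹¹ Pa
  delta = 1.507 mm = 0.001507 m
Substitute:
  A = (500000 × 3.3) / (0.001507 × (1.46 × 10¹¹))
  A = 0.007499 m²
Final answer: A = 0.007499 m²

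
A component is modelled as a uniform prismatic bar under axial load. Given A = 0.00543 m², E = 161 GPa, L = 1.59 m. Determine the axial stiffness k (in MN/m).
Model: a uniform prismatic bar under axial load, so k = (A·E) / L.
Convert to SI units:
  E = 161 GPa = 1.61 × 10¹¹ Pa
Substitute:
  k = (0.00543 × (1.61 × 10¹¹)) / 1.59
  k = 5.498 × 10⁸ N/m
Convert: k = 5.498 × 10⁸ N/m = 549.8 MN/m
Final answer: k = 549.8 MN/m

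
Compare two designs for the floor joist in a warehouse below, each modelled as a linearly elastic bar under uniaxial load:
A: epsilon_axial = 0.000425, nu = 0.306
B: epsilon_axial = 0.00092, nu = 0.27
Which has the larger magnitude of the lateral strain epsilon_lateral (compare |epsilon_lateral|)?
Model: a linearly elastic bar under uniaxial load, so epsilon_lateral = -nu·epsilon_axial (SI units).
  A: epsilon_lateral = -(0.306 × 0.000425) = -0.00013
  B: epsilon_lateral = -(0.27 × 0.00092) = -0.0002484
|epsilon_lateral|: A = 0.00013, B = 0.0002484, so B is larger in magnitude.
Final answer: B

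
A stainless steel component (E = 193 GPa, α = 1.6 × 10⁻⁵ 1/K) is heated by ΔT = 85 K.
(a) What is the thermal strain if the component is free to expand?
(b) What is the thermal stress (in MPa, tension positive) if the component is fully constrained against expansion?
(a) Free thermal strain ε_th = α·ΔT = (1.6 × 10⁻⁵) × 85 = 0.00136
(b) Fully constrained, the expansion is suppressed, so σ = -E·α·ΔT. Convert E = 193 GPa = 1.93 × 10¹¹ Pa.
  σ = -(1.93 × 10¹¹) × (1.6 × 10⁻⁵) × 85 = -2.625 × 10⁸ Pa = -262.5 MPa (compressive)
Final answer: (a) ε_th = 0.00136, (b) σ = -262.5 MPa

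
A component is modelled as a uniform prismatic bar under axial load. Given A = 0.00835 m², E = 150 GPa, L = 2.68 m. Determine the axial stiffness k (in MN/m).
Model: a uniform prismatic bar under axial load, so k = (A·E) / L.
Convert to SI units:
  E = 150 GPa = 1.5 × 10¹¹ Pa
Substitute:
  k = (0.00835 × (1.5 × 10¹¹)) / 2.68
  k = 4.674 × 10⁸ N/m
Convert: k = 4.674 × 10⁸ N/m = 467.4 MN/m
Final answer: k = 467.4 MN/m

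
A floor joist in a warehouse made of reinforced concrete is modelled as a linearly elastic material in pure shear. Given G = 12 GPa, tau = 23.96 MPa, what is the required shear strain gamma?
Model: a linearly elastic material in pure shear, so tau = G·gamma.
Solve for gamma: gamma = tau / G.
Convert to SI units:
  G = 12 GPa = 1.2 × 10¹⁰ Pa
  tau = 23.96 MPa = 2.396 × 10⁷ Pa
Substitute:
  gamma = (2.396 × 10⁷) / (1.2 × 10¹⁰)
  gamma = 0.001997
Final answer: gamma = 0.001997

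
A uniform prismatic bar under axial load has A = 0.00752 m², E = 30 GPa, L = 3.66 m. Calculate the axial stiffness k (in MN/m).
Model: a uniform prismatic bar under axial load, so k = (A·E) / L.
Convert to SI units:
  E = 30 GPa = 3 × 10¹⁰ Pa
Substitute:
  k = (0.00752 × (3 × 10¹⁰)) / 3.66
  k = 6.164 × 10⁷ N/m
Convert: k = 6.164 × 10⁷ N/m = 61.64 MN/m
Final answer: k = 61.64 MN/m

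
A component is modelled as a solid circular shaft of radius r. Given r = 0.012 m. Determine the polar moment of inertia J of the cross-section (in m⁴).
Model: a solid circular shaft of radius r, so J = (π·r^4) / 2.
Substitute:
  J = (π × 0.012^4) / 2
  J = 3.257 × 10⁻⁸ m⁴
Final answer: J = 3.257 × 10⁻⁸ m⁴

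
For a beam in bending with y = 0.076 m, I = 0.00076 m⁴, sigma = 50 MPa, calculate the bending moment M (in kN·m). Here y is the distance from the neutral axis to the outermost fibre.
Model: a beam in bending, so sigma = (M·y) / I.
Solve for M: M = (sigma·I) / y.
Convert to SI units:
  sigma = 50 MPa = 5 × 10⁷ Pa
Substitute:
  M = ((5 × 10⁷) × 0.00076) / 0.076
  M = 500000 N·m
Convert: M = 500000 N·m = 500 kN·m
Final answer: M = 500 kN·m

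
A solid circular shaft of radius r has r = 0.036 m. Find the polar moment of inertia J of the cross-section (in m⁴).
Model: a solid circular shaft of radius r, so J = (π·r^4) / 2.
Substitute:
  J = (π × 0.036^4) / 2
  J = 2.638 × 10⁻⁶ m⁴
Final answer: J = 2.638 × 10⁻⁶ m⁴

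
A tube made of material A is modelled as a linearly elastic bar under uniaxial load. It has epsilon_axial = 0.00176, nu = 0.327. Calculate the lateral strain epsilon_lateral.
Model: a linearly elastic bar under uniaxial load, so epsilon_lateral = -nu·epsilon_axial.
Substitute:
  epsilon_lateral = -(0.327 × 0.00176)
  epsilon_lateral = -0.0005755
Final answer: epsilon_lateral = -0.0005755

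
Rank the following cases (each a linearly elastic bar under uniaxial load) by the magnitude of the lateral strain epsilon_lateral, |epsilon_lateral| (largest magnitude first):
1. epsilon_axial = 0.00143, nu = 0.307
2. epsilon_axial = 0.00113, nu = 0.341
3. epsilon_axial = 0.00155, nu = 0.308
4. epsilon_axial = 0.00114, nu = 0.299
Model: a linearly elastic bar under uniaxial load, so epsilon_lateral = -nu·epsilon_axial (SI units).
  Case 1: epsilon_lateral = -(0.307 × 0.00143) = -0.000439
  Case 2: epsilon_lateral = -(0.341 × 0.00113) = -0.0003853
  Case 3: epsilon_lateral = -(0.308 × 0.00155) = -0.0004774
  Case 4: epsilon_lateral = -(0.299 × 0.00114) = -0.0003409
Ordering by |epsilon_lateral|: 0.0004774 (case 3) > 0.000439 (case 1) > 0.0003853 (case 2) > 0.0003409 (case 4)
Final answer: 3, 1, 2, 4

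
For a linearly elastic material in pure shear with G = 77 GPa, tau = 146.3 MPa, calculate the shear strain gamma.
Model: a linearly elastic material in pure shear, so tau = G·gamma.
Solve for gamma: gamma = tau / G.
Convert to SI units:
  G = 77 GPa = 7.7 × 10¹⁰ Pa
  tau = 146.3 MPa = 1.463 × 10⁸ Pa
Substitute:
  gamma = (1.463 × 10⁸) / (7.7 × 10¹⁰)
  gamma = 0.0019
Final answer: gamma = 0.0019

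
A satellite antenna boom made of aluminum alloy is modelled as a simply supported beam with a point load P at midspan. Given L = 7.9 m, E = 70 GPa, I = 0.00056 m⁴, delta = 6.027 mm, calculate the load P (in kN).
Model: a simply supported beam with a point load P at midspan, so delta = (P·L^3) / (48·E·I).
Solve for P: P = (48·delta·E·I) / L^3.
Convert to SI units:
  E = 70 GPa = 7 × 10¹⁰ Pa
  delta = 6.027 mm = 0.006027 m
Substitute:
  P = (48 × 0.006027 × (7 × 10¹⁰) × 0.00056) / 7.9^3
  P = 23000 N
Convert: P = 23000 N = 23 kN
Final answer: P = 23 kN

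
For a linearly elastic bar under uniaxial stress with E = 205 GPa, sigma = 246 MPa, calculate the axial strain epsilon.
Model: a linearly elastic bar under uniaxial stress, so sigma = E·epsilon.
Solve for epsilon: epsilon = sigma / E.
Convert to SI units:
  E = 205 GPa = 2.05 × 10¹¹ Pa
  sigma = 246 MPa = 2.46 × 10⁸ Pa
Substitute:
  epsilon = (2.46 × 10⁸) / (2.05 × 10¹¹)
  epsilon = 0.0012
Final answer: epsilon = 0.0012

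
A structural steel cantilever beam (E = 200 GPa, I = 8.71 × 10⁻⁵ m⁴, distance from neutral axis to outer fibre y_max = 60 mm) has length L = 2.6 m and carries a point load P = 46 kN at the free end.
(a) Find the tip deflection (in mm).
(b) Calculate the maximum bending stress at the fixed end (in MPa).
(a) Tip deflection of a cantilever with an end point load: δ = P·L^3 / (3·E·I). Convert P = 46 kN = 46000 N, E = 200 GPa = 2 × 10¹¹ Pa.
  δ = (46000 × 2.6^3) / (3 × (2 × 10¹¹) × (8.71 × 10⁻⁵)) = 0.01547 m = 15.47 mm
(b) Maximum bending moment at the fixed end: M = P·L = 46000 × 2.6 = 119600 N·m. Convert y_max = 60 mm = 0.06 m.
  σ = M·y_max / I = (119600 × 0.06) / (8.71 × 10⁻⁵) = 8.239 × 10⁷ Pa = 82.39 MPa
Final answer: (a) δ = 15.47 mm, (b) σ = 82.39 MPa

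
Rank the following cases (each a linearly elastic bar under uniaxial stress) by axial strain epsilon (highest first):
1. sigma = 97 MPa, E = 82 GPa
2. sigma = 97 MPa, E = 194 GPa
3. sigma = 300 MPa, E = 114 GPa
Model: a linearly elastic bar under uniaxial stress, so epsilon = sigma / E (SI units).
  Case 1: epsilon = (9.7 × 10⁷) / (8.2 × 10¹⁰) = 0.001183
  Case 2: epsilon = (9.7 × 10⁷) / (1.94 × 10¹¹) = 0.0005
  Case 3: epsilon = (3 × 10⁸) / (1.14 × 10¹¹) = 0.002632
Ordering: 0.002632 (case 3) > 0.001183 (case 1) > 0.0005 (case 2)
Final answer: 3, 1, 2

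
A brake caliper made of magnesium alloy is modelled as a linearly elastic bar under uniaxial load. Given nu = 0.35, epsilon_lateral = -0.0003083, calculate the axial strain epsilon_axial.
Model: a linearly elastic bar under uniaxial load, so epsilon_lateral = -nu·epsilon_axial.
Solve for epsilon_axial: epsilon_axial = -epsilon_lateral / nu.
Substitute:
  epsilon_axial = -(-0.0003083) / 0.35
  epsilon_axial = 0.0008809
Final answer: epsilon_axial = 0.0008809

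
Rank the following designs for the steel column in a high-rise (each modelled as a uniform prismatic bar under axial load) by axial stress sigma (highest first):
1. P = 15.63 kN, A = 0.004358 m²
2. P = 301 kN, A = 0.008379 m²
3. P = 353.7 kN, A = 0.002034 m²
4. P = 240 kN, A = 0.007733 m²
Model: a uniform prismatic bar under axial load, so sigma = P / A (SI units).
  Case 1: sigma = 15630 / 0.004358 = 3.587 × 10⁶ Pa = 3.587 MPa
  Case 2: sigma = 301000 / 0.008379 = 3.592 × 10⁷ Pa = 35.92 MPa
  Case 3: sigma = 353700 / 0.002034 = 1.739 × 10⁸ Pa = 173.9 MPa
  Case 4: sigma = 240000 / 0.007733 = 3.104 × 10⁷ Pa = 31.04 MPa
Ordering: 173.9 MPa (case 3) > 35.92 MPa (case 2) > 31.04 MPa (case 4) > 3.587 MPa (case 1)
Final answer: 3, 2, 4, 1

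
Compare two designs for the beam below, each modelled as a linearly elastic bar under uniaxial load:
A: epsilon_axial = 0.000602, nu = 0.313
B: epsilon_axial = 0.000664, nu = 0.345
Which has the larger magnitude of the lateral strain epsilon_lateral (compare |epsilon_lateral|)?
Model: a linearly elastic bar under uniaxial load, so epsilon_lateral = -nu·epsilon_axial (SI units).
  A: epsilon_lateral = -(0.313 × 0.000602) = -0.0001884
  B: epsilon_lateral = -(0.345 × 0.000664) = -0.0002291
|epsilon_lateral|: A = 0.0001884, B = 0.0002291, so B is larger in magnitude.
Final answer: B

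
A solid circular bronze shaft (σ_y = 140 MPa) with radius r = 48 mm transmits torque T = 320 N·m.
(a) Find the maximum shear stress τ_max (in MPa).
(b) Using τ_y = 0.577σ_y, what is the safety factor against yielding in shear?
(a) For a solid circular shaft, τ_max = T·r/J with J = π·r^4/2, i.e. τ_max = 2·T / (π·r^3). Convert r = 48 mm = 0.048 m.
  τ_max = (2 × 320) / (π × 0.048^3) = 1.842 × 10⁶ Pa = 1.842 MPa
(b) τ_y = 0.577 × 140 = 80.78 MPa
  SF = τ_y/τ_max = 80.78 / 1.842 = 43.85
Final answer: (a) τ_max = 1.842 MPa, (b) SF = 43.85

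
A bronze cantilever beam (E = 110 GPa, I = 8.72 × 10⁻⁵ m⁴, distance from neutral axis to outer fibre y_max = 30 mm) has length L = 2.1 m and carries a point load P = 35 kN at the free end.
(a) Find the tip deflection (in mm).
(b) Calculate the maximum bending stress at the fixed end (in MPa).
(a) Tip deflection of a cantilever with an end point load: δ = P·L^3 / (3·E·I). Convert P = 35 kN = 35000 N, E = 110 GPa = 1.1 × 10¹¹ Pa.
  δ = (35000 × 2.1^3) / (3 × (1.1 × 10¹¹) × (8.72 × 10⁻⁵)) = 0.01126 m = 11.26 mm
(b) Maximum bending moment at the fixed end: M = P·L = 35000 × 2.1 = 73500 N·m. Convert y_max = 30 mm = 0.03 m.
  σ = M·y_max / I = (73500 × 0.03) / (8.72 × 10⁻⁵) = 2.529 × 10⁷ Pa = 25.29 MPa
Final answer: (a) δ = 11.26 mm, (b) σ = 25.29 MPa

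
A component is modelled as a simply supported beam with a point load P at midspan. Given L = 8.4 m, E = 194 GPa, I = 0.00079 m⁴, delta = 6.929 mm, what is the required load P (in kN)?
Model: a simply supported beam with a point load P at midspan, so delta = (P·L^3) / (48·E·I).
Solve for P: P = (48·delta·E·I) / L^3.
Convert to SI units:
  E = 194 GPa = 1.94 × 10¹¹ Pa
  delta = 6.929 mm = 0.006929 m
Substitute:
  P = (48 × 0.006929 × (1.94 × 10¹¹) × 0.00079) / 8.4^3
  P = 86000 N
Convert: P = 86000 N = 86 kN
Final answer: P = 86 kN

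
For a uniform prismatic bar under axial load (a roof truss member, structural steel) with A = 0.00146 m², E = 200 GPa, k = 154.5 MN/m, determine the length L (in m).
Model: a uniform prismatic bar under axial load, so k = (A·E) / L.
Solve for L: L = (A·E) / k.
Convert to SI units:
  E = 200 GPa = 2 × 10¹¹ Pa
  k = 154.5 MN/m = 1.545 × 10⁸ N/m
Substitute:
  L = (0.00146 × (2 × 10¹¹)) / (1.545 × 10⁸)
  L = 1.89 m
Final answer: L = 1.89 m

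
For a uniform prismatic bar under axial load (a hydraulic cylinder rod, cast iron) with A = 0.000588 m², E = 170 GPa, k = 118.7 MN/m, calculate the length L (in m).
Model: a uniform prismatic bar under axial load, so k = (A·E) / L.
Solve for L: L = (A·E) / k.
Convert to SI units:
  E = 170 GPa = 1.7 × 10¹¹ Pa
  k = 118.7 MN/m = 1.187 × 10⁸ N/m
Substitute:
  L = (0.000588 × (1.7 × 10¹¹)) / (1.187 × 10⁸)
  L = 0.8421 m
Final answer: L = 0.8421 m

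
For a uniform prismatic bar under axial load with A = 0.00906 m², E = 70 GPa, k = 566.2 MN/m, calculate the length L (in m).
Model: a uniform prismatic bar under axial load, so k = (A·E) / L.
Solve for L: L = (A·E) / k.
Convert to SI units:
  E = 70 GPa = 7 × 10¹⁰ Pa
  k = 566.2 MN/m = 5.662 × 10⁸ N/m
Substitute:
  L = (0.00906 × (7 × 10¹⁰)) / (5.662 × 10⁸)
  L = 1.12 m
Final answer: L = 1.12 m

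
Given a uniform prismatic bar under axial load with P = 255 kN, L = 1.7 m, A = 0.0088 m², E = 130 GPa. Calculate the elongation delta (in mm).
Model: a uniform prismatic bar under axial load, so delta = (P·L) / (A·E).
Convert to SI units:
  P = 255 kN = 255000 N
  E = 130 GPa = 1.3 × 10¹¹ Pa
Substitute:
  delta = (255000 × 1.7) / (0.0088 × (1.3 × 10¹¹))
  delta = 0.0003789 m
Convert: delta = 0.0003789 m = 0.3789 mm
Final answer: delta = 0.3789 mm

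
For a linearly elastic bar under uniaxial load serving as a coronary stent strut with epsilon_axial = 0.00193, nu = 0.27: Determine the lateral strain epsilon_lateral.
Model: a linearly elastic bar under uniaxial load, so epsilon_lateral = -nu·epsilon_axial.
Substitute:
  epsilon_lateral = -(0.27 × 0.00193)
  epsilon_lateral = -0.0005211
Final answer: epsilon_lateral = -0.0005211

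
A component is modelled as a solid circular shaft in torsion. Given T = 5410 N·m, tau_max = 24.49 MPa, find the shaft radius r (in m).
Model: a solid circular shaft in torsion, so tau_max = (2·T) / (π·r^3).
Solve for r: r = ((2·T) / (π·tau_max))^(1/3).
Convert to SI units:
  tau_max = 24.49 MPa = 2.449 × 10⁷ Pa
Substitute:
  r = ((2 × 5410) / (π × (2.449 × 10⁷)))^(1/3)
  r = 0.052 m
Final answer: r = 0.052 m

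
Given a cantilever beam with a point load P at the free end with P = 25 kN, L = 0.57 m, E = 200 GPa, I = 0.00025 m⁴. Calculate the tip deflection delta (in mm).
Model: a cantilever beam with a point load P at the free end, so delta = (P·L^3) / (3·E·I).
Convert to SI units:
  P = 25 kN = 25000 N
  E = 200 GPa = 2 × 10¹¹ Pa
Substitute:
  delta = (25000 × 0.57^3) / (3 × (2 × 10¹¹) × 0.00025)
  delta = 3.087 × 10⁻⁵ m
Convert: delta = 3.087 × 10⁻⁵ m = 0.03087 mm
Final answer: delta = 0.03087 mm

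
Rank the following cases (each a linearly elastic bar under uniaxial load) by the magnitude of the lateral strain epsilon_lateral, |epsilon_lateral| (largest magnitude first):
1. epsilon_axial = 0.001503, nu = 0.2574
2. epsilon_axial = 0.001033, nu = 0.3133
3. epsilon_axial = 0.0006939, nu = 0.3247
Model: a linearly elastic bar under uniaxial load, so epsilon_lateral = -nu·epsilon_axial (SI units).
  Case 1: epsilon_lateral = -(0.2574 × 0.001503) = -0.0003869
  Case 2: epsilon_lateral = -(0.3133 × 0.001033) = -0.0003236
  Case 3: epsilon_lateral = -(0.3247 × 0.0006939) = -0.0002253
Ordering by |epsilon_lateral|: 0.0003869 (case 1) > 0.0003236 (case 2) > 0.0002253 (case 3)
Final answer: 1, 2, 3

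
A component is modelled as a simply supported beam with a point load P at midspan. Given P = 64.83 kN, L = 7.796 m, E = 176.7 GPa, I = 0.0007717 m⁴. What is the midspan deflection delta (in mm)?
Model: a simply supported beam with a point load P at midspan, so delta = (P·L^3) / (48·E·I).
Convert to SI units:
  P = 64.83 kN = 64830 N
  E = 176.7 GPa = 1.767 × 10¹¹ Pa
Substitute:
  delta = (64830 × 7.796^3) / (48 × (1.767 × 10¹¹) × 0.0007717)
  delta = 0.004693 m
Convert: delta = 0.004693 m = 4.693 mm
Final answer: delta = 4.693 mm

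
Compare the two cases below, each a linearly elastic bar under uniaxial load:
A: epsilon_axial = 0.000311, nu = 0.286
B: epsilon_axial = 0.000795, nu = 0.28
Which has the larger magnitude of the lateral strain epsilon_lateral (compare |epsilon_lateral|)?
Model: a linearly elastic bar under uniaxial load, so epsilon_lateral = -nu·epsilon_axial (SI units).
  A: epsilon_lateral = -(0.286 × 0.000311) = -8.895 × 10⁻⁵
  B: epsilon_lateral = -(0.28 × 0.000795) = -0.0002226
|epsilon_lateral|: A = 8.895 × 10⁻⁵, B = 0.0002226, so B is larger in magnitude.
Final answer: B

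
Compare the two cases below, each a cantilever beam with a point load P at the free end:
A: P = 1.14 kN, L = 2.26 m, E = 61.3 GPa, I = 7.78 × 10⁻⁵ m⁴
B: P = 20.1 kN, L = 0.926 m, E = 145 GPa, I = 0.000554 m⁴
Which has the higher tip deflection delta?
Model: a cantilever beam with a point load P at the free end, so delta = (P·L^3) / (3·E·I) (SI units).
  A: delta = (1140 × 2.26^3) / (3 × (6.13 × 10¹⁰) × (7.78 × 10⁻⁵)) = 0.0009197 m = 0.9197 mm
  B: delta = (20100 × 0.926^3) / (3 × (1.45 × 10¹¹) × 0.000554) = 6.623 × 10⁻⁵ m = 0.06623 mm
0.9197 mm > 0.06623 mm, so A is larger.
Final answer: A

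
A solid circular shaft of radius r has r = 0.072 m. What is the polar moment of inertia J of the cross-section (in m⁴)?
Model: a solid circular shaft of radius r, so J = (π·r^4) / 2.
Substitute:
  J = (π × 0.072^4) / 2
  J = 4.221 × 10⁻⁵ m⁴
Final answer: J = 4.221 × 10⁻⁵ m⁴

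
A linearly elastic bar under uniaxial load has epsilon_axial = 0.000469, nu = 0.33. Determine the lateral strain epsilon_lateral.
Model: a linearly elastic bar under uniaxial load, so epsilon_lateral = -nu·epsilon_axial.
Substitute:
  epsilon_lateral = -(0.33 × 0.000469)
  epsilon_lateral = -0.0001548
Final answer: epsilon_lateral = -0.0001548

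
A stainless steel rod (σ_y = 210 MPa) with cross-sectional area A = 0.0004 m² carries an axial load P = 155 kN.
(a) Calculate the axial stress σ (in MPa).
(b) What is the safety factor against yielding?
(a) Axial stress σ = P/A. Convert P = 155 kN = 155000 N.
  σ = 155000 / 0.0004 = 3.875 × 10⁸ Pa = 387.5 MPa
(b) Safety factor SF = σ_y/σ = 210 / 387.5 = 0.5419
Final answer: (a) σ = 387.5 MPa, (b) SF = 0.5419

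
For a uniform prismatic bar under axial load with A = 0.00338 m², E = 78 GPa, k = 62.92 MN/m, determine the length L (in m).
Model: a uniform prismatic bar under axial load, so k = (A·E) / L.
Solve for L: L = (A·E) / k.
Convert to SI units:
  E = 78 GPa = 7.8 × 10¹⁰ Pa
  k = 62.92 MN/m = 6.292 × 10⁷ N/m
Substitute:
  L = (0.00338 × (7.8 × 10¹⁰)) / (6.292 × 10⁷)
  L = 4.19 m
Final answer: L = 4.19 m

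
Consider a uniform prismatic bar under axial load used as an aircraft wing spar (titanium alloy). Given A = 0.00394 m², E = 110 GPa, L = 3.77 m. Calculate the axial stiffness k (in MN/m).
Model: a uniform prismatic bar under axial load, so k = (A·E) / L.
Convert to SI units:
  E = 110 GPa = 1.1 × 10¹¹ Pa
Substitute:
  k = (0.00394 × (1.1 × 10¹¹)) / 3.77
  k = 1.15 × 10⁸ N/m
Convert: k = 1.15 × 10⁸ N/m = 115 MN/m
Final answer: k = 115 MN/m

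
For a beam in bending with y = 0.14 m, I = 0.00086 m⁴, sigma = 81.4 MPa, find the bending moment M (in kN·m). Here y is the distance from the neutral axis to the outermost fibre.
Model: a beam in bending, so sigma = (M·y) / I.
Solve for M: M = (sigma·I) / y.
Convert to SI units:
  sigma = 81.4 MPa = 8.14 × 10⁷ Pa
Substitute:
  M = ((8.14 × 10⁷) × 0.00086) / 0.14
  M = 500000 N·m
Convert: M = 500000 N·m = 500 kN·m
Final answer: M = 500 kN·m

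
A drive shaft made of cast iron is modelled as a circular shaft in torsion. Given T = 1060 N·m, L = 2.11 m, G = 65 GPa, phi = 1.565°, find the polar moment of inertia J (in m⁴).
Model: a circular shaft in torsion, so phi = (T·L) / (G·J).
Solve for J: J = (T·L) / (phi·G).
Convert to SI units:
  G = 65 GPa = 6.5 × 10¹⁰ Pa
  phi = 1.565° = 0.02731 rad
Substitute:
  J = (1060 × 2.11) / (0.02731 × (6.5 × 10¹⁰))
  J = 1.26 × 10⁻⁶ m⁴
Final answer: J = 1.26 × 10⁻⁶ m⁴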